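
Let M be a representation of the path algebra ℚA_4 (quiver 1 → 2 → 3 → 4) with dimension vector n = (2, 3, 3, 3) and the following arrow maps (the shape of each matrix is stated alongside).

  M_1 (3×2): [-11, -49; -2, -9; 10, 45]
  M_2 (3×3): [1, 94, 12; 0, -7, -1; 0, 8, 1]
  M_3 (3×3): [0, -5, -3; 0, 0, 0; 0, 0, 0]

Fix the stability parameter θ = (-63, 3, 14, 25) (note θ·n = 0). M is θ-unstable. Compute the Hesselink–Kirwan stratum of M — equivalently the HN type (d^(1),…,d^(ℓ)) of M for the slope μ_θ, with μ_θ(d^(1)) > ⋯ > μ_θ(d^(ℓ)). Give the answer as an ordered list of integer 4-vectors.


Via rank(M_{q-1}∘⋯∘M_p): M ≅ I[1,3], I[1,4], I[2,3], I[4,4]^2.
μ_θ-semistable layers: μ^(1)=25; μ^(2)=14; μ^(3)=3; μ^(4)=-63

((0, 0, 0, 3); (0, 0, 3, 0); (0, 3, 0, 0); (2, 0, 0, 0))


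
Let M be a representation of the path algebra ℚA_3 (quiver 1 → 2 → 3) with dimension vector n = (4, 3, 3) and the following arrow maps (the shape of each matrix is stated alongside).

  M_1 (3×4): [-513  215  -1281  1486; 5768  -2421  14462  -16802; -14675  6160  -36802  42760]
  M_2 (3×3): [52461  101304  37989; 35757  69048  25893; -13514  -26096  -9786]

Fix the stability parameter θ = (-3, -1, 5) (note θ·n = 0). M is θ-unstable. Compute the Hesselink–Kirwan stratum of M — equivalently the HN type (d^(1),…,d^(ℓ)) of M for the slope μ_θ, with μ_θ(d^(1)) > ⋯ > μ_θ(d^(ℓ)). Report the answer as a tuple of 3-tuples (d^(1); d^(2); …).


Interval decomposition of M: I[1,1], I[1,2]^2, I[1,3], I[3,3]^2.
HN type (ℓ=3): μ^(1)=5; μ^(2)=-1; μ^(3)=-3

((0, 0, 3); (0, 3, 0); (4, 0, 0))


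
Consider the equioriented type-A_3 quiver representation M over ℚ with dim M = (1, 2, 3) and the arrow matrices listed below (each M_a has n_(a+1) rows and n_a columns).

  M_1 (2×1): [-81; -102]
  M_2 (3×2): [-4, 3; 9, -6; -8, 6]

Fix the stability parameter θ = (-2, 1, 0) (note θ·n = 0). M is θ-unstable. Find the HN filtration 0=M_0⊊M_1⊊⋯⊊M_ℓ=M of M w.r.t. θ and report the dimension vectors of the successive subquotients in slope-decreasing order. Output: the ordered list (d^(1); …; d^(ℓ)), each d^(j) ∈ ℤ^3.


Interval decomposition of M: I[1,3], I[2,3], I[3,3].
HN type (ℓ=3): μ^(1)=1/2; μ^(2)=0; μ^(3)=-2

((0, 2, 2); (0, 0, 1); (1, 0, 0))


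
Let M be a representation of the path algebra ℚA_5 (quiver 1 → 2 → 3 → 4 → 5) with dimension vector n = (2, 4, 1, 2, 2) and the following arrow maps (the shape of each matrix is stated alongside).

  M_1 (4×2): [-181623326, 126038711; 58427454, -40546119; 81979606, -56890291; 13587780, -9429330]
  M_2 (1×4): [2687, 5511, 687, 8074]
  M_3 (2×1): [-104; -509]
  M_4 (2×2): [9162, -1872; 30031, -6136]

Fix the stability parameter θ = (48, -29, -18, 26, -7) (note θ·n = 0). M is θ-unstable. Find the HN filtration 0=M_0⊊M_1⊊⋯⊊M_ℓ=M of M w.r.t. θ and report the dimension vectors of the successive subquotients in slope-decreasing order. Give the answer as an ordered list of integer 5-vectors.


Via rank(M_{q-1}∘⋯∘M_p): M ≅ I[1,1], I[1,4], I[2,2]^3, I[4,5], I[5,5].
μ_θ-semistable layers: μ^(1)=48; μ^(2)=26; μ^(3)=19/2; μ^(4)=1/3; μ^(5)=-7; μ^(6)=-29

((1, 0, 0, 0, 0); (0, 0, 0, 1, 0); (0, 0, 0, 1, 1); (1, 1, 1, 0, 0); (0, 0, 0, 0, 1); (0, 3, 0, 0, 0))


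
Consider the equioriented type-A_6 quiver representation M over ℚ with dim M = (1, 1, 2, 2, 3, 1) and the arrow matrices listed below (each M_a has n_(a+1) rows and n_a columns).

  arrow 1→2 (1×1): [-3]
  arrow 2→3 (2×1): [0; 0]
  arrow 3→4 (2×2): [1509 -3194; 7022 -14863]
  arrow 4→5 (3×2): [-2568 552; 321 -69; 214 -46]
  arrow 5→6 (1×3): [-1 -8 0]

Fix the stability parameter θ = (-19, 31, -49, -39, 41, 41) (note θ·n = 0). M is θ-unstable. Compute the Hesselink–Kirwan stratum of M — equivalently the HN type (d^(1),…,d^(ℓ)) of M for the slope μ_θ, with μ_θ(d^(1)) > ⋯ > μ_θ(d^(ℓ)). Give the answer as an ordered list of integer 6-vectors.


Barcode: M ≅ I[1,2], I[3,4], I[3,5], I[5,5], I[5,6]. HN layers by μ_θ (5 steps, strictly decreasing):
  μ^(1)=41; μ^(2)=31; μ^(3)=-19; μ^(4)=-39; μ^(5)=-49

((0, 0, 0, 0, 3, 1); (0, 1, 0, 0, 0, 0); (1, 0, 0, 0, 0, 0); (0, 0, 0, 2, 0, 0); (0, 0, 2, 0, 0, 0))


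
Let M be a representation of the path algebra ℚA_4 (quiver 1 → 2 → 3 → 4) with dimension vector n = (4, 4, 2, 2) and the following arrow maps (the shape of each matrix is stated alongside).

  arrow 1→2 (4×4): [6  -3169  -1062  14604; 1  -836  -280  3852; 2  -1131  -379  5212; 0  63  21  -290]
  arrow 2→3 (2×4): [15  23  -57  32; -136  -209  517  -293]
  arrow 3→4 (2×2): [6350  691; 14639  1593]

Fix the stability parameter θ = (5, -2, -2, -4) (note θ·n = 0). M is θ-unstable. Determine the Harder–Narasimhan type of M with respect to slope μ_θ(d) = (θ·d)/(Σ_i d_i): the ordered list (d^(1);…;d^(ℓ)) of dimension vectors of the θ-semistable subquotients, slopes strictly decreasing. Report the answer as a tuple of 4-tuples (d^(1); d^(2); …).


Barcode: M ≅ I[1,2]^2, I[1,4]^2. HN layers by μ_θ (2 steps, strictly decreasing):
  μ^(1)=3/2; μ^(2)=-3/4

((2, 2, 0, 0); (2, 2, 2, 2))


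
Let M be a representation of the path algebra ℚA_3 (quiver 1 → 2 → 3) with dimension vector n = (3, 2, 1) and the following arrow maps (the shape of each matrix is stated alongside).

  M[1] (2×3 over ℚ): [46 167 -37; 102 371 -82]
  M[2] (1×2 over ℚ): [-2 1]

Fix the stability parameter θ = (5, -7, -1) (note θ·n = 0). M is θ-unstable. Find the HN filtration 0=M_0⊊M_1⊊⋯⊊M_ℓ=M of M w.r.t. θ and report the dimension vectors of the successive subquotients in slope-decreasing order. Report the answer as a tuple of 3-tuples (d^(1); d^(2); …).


Barcode: M ≅ I[1,1], I[1,2], I[1,3]. HN layers by μ_θ (2 steps, strictly decreasing):
  μ^(1)=5; μ^(2)=-1

((1, 0, 0); (2, 2, 1))


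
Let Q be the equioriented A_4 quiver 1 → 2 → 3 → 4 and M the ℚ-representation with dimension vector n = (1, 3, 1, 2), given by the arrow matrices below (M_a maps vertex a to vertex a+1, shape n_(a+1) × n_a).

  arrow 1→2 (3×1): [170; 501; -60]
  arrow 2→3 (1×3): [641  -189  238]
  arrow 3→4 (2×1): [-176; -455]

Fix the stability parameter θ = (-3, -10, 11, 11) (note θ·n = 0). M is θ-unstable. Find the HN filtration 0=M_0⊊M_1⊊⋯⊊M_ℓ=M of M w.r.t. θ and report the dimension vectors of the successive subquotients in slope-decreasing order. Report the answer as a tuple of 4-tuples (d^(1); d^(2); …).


Interval decomposition of M: I[1,4], I[2,2]^2, I[4,4].
HN type (ℓ=3): μ^(1)=11; μ^(2)=-13/2; μ^(3)=-10

((0, 0, 1, 2); (1, 1, 0, 0); (0, 2, 0, 0))


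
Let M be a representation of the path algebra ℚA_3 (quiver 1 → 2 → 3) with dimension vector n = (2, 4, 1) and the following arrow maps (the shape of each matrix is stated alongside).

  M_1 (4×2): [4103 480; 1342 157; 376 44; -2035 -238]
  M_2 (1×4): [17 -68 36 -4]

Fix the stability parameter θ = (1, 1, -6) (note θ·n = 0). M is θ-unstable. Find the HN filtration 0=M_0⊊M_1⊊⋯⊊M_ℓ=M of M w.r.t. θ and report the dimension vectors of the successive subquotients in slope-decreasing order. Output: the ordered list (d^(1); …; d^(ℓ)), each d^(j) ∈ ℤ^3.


Interval decomposition of M: I[1,2], I[1,3], I[2,2]^2.
HN type (ℓ=2): μ^(1)=1; μ^(2)=-4/3

((1, 3, 0); (1, 1, 1))


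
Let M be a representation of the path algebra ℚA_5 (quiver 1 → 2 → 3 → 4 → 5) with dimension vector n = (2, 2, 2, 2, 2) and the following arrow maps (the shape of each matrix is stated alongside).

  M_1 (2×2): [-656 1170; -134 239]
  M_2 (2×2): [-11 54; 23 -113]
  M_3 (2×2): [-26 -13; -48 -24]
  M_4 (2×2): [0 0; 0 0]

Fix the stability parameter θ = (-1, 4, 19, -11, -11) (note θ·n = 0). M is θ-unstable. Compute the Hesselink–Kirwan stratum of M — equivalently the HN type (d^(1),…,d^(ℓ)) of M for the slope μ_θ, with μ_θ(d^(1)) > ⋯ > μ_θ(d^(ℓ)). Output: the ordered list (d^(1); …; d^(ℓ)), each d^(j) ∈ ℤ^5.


Via rank(M_{q-1}∘⋯∘M_p): M ≅ I[1,3], I[1,4], I[4,4], I[5,5]^2.
μ_θ-semistable layers: μ^(1)=19; μ^(2)=4; μ^(3)=-1; μ^(4)=-11

((0, 0, 1, 0, 0); (0, 2, 1, 1, 0); (2, 0, 0, 0, 0); (0, 0, 0, 1, 2))


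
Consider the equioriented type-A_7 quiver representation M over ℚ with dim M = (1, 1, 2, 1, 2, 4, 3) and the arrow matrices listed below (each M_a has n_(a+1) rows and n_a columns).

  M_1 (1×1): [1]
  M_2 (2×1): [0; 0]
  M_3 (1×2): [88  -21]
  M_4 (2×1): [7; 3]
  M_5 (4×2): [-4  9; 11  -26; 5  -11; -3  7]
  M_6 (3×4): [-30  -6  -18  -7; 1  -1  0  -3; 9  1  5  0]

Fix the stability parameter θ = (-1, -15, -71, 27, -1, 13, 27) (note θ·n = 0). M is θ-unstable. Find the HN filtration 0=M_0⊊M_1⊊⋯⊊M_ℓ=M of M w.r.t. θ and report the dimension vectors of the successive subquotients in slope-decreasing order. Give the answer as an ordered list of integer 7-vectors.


Interval decomposition of M: I[1,2], I[3,3], I[3,6], I[5,7], I[6,7]^2.
HN type (ℓ=5): μ^(1)=27; μ^(2)=13; μ^(3)=-1; μ^(4)=-8; μ^(5)=-71

((0, 0, 0, 0, 0, 0, 3); (0, 0, 0, 1, 1, 4, 0); (0, 0, 0, 0, 1, 0, 0); (1, 1, 0, 0, 0, 0, 0); (0, 0, 2, 0, 0, 0, 0))


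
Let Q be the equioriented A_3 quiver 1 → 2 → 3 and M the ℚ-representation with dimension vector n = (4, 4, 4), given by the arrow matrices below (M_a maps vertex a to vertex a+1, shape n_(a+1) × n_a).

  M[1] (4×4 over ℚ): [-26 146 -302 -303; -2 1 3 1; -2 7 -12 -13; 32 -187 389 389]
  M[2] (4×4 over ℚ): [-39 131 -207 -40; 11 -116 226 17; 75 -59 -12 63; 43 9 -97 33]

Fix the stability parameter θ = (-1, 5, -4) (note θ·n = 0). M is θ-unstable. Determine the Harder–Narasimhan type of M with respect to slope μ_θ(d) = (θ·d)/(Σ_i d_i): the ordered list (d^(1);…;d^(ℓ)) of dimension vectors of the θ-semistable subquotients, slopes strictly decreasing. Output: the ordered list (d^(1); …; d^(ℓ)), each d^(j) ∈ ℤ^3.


Via rank(M_{q-1}∘⋯∘M_p): M ≅ I[1,3]^4.
μ_θ-semistable layers: μ^(1)=1/2; μ^(2)=-1

((0, 4, 4); (4, 0, 0))


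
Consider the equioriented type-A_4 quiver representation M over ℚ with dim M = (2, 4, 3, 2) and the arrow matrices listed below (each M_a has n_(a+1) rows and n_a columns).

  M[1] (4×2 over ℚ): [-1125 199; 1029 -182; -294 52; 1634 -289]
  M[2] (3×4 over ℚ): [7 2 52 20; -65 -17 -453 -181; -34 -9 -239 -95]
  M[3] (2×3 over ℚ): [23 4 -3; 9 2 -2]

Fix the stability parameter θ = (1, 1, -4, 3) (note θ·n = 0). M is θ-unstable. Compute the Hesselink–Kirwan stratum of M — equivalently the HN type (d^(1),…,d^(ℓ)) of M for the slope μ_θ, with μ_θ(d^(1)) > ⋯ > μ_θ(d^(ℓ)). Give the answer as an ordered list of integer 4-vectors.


Barcode: M ≅ I[1,4]^2, I[2,2]^2, I[3,3]. HN layers by μ_θ (4 steps, strictly decreasing):
  μ^(1)=3; μ^(2)=1; μ^(3)=-2/3; μ^(4)=-4

((0, 0, 0, 2); (0, 2, 0, 0); (2, 2, 2, 0); (0, 0, 1, 0))


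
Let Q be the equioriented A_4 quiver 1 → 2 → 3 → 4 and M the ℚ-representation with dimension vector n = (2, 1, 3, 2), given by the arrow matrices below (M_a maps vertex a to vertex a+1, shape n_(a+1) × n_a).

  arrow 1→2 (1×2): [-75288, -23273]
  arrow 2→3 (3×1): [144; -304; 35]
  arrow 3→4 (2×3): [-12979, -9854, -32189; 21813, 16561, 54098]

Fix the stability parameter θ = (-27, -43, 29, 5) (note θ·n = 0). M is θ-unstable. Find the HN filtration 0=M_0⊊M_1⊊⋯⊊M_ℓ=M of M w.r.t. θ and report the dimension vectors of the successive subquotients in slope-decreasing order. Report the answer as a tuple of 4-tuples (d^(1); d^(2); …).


Barcode: M ≅ I[1,1], I[1,4], I[3,3], I[3,4]. HN layers by μ_θ (4 steps, strictly decreasing):
  μ^(1)=29; μ^(2)=17; μ^(3)=-27; μ^(4)=-35

((0, 0, 1, 0); (0, 0, 2, 2); (1, 0, 0, 0); (1, 1, 0, 0))


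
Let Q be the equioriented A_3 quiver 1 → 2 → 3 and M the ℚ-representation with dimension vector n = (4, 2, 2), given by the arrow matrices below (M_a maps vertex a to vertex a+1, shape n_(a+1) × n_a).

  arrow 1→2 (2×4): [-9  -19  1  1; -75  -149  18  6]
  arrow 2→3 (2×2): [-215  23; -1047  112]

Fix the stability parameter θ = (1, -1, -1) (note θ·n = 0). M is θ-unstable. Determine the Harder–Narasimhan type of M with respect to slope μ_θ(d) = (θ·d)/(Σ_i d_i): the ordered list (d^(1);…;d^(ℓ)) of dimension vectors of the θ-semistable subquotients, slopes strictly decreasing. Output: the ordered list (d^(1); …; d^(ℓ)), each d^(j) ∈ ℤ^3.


Interval decomposition of M: I[1,1]^2, I[1,3]^2.
HN type (ℓ=2): μ^(1)=1; μ^(2)=-1/3

((2, 0, 0); (2, 2, 2))


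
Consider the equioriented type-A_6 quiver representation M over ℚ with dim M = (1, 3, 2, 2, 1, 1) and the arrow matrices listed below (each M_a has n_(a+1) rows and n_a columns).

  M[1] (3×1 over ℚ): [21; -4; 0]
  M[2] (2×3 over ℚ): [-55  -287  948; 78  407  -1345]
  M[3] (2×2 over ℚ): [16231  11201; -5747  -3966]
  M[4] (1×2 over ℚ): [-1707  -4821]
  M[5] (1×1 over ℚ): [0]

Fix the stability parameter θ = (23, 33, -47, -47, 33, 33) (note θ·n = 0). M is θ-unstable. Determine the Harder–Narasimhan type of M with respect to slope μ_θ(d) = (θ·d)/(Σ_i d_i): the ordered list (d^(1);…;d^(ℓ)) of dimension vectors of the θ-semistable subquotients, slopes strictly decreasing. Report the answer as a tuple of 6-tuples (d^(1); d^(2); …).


Interval decomposition of M: I[1,4], I[2,2], I[2,5], I[6,6].
HN type (ℓ=3): μ^(1)=33; μ^(2)=-19/2; μ^(3)=-61/3

((0, 1, 0, 0, 1, 1); (1, 1, 1, 1, 0, 0); (0, 1, 1, 1, 0, 0))


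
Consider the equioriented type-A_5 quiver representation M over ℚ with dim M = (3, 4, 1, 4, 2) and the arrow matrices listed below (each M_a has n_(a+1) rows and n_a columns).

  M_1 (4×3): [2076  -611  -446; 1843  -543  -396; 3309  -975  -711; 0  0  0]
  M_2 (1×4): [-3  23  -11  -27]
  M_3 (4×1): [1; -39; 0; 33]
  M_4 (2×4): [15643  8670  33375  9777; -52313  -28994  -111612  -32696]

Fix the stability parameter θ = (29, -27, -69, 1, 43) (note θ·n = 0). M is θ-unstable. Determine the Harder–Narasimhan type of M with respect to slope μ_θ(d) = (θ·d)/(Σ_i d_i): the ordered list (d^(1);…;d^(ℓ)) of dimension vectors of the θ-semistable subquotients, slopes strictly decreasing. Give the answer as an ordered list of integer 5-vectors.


Via rank(M_{q-1}∘⋯∘M_p): M ≅ I[1,2]^2, I[1,5], I[2,2], I[4,4]^2, I[4,5].
μ_θ-semistable layers: μ^(1)=43; μ^(2)=1; μ^(3)=-67/3; μ^(4)=-27

((0, 0, 0, 0, 2); (2, 2, 0, 4, 0); (1, 1, 1, 0, 0); (0, 1, 0, 0, 0))


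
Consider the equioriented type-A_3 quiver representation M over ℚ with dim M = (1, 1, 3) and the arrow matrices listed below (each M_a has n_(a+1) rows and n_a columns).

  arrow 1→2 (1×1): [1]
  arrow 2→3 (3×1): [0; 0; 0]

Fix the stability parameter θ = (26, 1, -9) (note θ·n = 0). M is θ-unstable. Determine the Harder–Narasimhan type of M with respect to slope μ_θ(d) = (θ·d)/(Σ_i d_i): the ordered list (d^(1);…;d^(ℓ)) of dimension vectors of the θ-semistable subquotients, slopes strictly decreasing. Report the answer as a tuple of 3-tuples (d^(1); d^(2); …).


Barcode: M ≅ I[1,2], I[3,3]^3. HN layers by μ_θ (2 steps, strictly decreasing):
  μ^(1)=27/2; μ^(2)=-9

((1, 1, 0); (0, 0, 3))


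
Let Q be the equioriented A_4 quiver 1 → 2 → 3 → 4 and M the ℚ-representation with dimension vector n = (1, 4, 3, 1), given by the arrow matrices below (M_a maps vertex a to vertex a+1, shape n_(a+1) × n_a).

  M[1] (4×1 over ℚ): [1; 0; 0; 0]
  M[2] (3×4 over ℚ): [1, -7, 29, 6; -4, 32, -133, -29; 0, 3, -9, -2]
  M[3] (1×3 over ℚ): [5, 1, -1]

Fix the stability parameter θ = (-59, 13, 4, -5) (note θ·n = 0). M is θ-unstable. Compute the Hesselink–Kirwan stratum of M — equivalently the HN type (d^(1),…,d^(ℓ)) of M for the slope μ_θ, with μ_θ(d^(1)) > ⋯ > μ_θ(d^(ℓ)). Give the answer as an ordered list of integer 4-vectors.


Barcode: M ≅ I[1,4], I[2,2], I[2,3]^2. HN layers by μ_θ (4 steps, strictly decreasing):
  μ^(1)=13; μ^(2)=17/2; μ^(3)=4; μ^(4)=-59

((0, 1, 0, 0); (0, 2, 2, 0); (0, 1, 1, 1); (1, 0, 0, 0))


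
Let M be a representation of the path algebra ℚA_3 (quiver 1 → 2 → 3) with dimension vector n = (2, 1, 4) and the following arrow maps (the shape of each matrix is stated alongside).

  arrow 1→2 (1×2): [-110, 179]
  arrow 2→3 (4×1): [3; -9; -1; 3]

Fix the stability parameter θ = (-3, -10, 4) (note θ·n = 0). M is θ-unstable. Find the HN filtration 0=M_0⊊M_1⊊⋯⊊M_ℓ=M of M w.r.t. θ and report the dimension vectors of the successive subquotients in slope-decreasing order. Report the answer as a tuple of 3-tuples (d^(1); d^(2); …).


Interval decomposition of M: I[1,1], I[1,3], I[3,3]^3.
HN type (ℓ=3): μ^(1)=4; μ^(2)=-3; μ^(3)=-13/2

((0, 0, 4); (1, 0, 0); (1, 1, 0))


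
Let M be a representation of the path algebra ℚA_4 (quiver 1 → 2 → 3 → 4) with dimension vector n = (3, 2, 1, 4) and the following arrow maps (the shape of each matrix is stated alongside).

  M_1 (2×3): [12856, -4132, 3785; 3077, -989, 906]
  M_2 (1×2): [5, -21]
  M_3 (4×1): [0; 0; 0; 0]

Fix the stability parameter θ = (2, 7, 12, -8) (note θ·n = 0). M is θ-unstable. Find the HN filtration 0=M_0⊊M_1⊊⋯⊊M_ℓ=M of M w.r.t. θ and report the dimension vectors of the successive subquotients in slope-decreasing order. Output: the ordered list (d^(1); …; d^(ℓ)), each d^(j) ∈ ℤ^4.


Interval decomposition of M: I[1,1], I[1,2], I[1,3], I[4,4]^4.
HN type (ℓ=4): μ^(1)=12; μ^(2)=7; μ^(3)=2; μ^(4)=-8

((0, 0, 1, 0); (0, 2, 0, 0); (3, 0, 0, 0); (0, 0, 0, 4))


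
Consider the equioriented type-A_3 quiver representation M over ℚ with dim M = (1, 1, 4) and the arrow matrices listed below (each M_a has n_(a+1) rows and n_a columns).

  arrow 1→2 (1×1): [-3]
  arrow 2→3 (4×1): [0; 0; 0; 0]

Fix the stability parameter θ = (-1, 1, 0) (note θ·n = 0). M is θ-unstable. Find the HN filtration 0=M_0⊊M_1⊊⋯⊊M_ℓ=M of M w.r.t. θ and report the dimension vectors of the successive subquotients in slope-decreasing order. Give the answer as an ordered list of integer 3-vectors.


Barcode: M ≅ I[1,2], I[3,3]^4. HN layers by μ_θ (3 steps, strictly decreasing):
  μ^(1)=1; μ^(2)=0; μ^(3)=-1

((0, 1, 0); (0, 0, 4); (1, 0, 0))


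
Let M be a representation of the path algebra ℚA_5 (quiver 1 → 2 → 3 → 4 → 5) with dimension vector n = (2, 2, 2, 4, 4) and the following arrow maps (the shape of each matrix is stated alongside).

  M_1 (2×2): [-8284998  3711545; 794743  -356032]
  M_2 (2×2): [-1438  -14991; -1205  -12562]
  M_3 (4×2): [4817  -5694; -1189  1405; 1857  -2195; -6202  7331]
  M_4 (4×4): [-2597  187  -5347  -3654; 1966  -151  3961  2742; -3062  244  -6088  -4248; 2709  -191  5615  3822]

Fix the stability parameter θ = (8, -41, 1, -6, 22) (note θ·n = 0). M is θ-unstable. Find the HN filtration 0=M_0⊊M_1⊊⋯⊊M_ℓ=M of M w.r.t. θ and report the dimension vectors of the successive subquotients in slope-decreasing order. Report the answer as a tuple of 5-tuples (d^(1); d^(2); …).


Barcode: M ≅ I[1,4], I[1,5], I[4,4], I[4,5], I[5,5]^2. HN layers by μ_θ (4 steps, strictly decreasing):
  μ^(1)=22; μ^(2)=-5/2; μ^(3)=-6; μ^(4)=-33/2

((0, 0, 0, 0, 4); (0, 0, 2, 2, 0); (0, 0, 0, 2, 0); (2, 2, 0, 0, 0))


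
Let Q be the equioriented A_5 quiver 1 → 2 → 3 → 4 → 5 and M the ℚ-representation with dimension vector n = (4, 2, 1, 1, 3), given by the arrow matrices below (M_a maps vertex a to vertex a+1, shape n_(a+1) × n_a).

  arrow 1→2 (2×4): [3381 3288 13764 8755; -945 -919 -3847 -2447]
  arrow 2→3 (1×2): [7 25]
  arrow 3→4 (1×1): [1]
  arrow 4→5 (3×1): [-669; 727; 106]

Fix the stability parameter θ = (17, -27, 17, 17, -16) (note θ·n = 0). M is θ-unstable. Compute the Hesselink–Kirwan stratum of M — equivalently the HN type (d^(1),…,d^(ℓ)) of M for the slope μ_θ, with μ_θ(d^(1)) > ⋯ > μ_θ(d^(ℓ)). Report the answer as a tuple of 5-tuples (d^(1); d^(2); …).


Via rank(M_{q-1}∘⋯∘M_p): M ≅ I[1,1]^2, I[1,2], I[1,5], I[5,5]^2.
μ_θ-semistable layers: μ^(1)=17; μ^(2)=6; μ^(3)=-5; μ^(4)=-16

((2, 0, 0, 0, 0); (0, 0, 1, 1, 1); (2, 2, 0, 0, 0); (0, 0, 0, 0, 2))


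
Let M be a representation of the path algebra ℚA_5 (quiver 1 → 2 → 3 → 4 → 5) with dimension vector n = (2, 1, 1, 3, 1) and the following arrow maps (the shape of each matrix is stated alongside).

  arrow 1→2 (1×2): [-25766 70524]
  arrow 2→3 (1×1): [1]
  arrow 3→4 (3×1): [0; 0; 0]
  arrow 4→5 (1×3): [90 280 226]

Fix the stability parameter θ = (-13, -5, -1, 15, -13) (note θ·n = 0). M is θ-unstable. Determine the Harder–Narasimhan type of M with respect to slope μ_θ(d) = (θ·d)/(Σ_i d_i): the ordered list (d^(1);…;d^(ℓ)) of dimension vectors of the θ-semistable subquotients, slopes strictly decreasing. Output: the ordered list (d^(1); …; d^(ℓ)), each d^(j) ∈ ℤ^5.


Via rank(M_{q-1}∘⋯∘M_p): M ≅ I[1,1], I[1,3], I[4,4]^2, I[4,5].
μ_θ-semistable layers: μ^(1)=15; μ^(2)=1; μ^(3)=-1; μ^(4)=-5; μ^(5)=-13

((0, 0, 0, 2, 0); (0, 0, 0, 1, 1); (0, 0, 1, 0, 0); (0, 1, 0, 0, 0); (2, 0, 0, 0, 0))


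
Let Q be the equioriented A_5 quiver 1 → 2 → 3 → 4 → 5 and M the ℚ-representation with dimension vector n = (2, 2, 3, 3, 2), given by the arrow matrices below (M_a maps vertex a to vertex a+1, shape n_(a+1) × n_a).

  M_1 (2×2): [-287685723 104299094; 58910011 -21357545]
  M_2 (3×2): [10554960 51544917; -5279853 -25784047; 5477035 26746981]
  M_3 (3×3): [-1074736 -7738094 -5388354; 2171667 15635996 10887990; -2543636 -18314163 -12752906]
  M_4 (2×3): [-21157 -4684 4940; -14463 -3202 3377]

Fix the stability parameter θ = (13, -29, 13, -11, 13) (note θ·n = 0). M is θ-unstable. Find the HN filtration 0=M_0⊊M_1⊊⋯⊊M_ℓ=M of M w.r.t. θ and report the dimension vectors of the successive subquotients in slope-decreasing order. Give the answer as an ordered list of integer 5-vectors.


Barcode: M ≅ I[1,5]^2, I[3,4]. HN layers by μ_θ (3 steps, strictly decreasing):
  μ^(1)=13; μ^(2)=1; μ^(3)=-8

((0, 0, 0, 0, 2); (0, 0, 3, 3, 0); (2, 2, 0, 0, 0))


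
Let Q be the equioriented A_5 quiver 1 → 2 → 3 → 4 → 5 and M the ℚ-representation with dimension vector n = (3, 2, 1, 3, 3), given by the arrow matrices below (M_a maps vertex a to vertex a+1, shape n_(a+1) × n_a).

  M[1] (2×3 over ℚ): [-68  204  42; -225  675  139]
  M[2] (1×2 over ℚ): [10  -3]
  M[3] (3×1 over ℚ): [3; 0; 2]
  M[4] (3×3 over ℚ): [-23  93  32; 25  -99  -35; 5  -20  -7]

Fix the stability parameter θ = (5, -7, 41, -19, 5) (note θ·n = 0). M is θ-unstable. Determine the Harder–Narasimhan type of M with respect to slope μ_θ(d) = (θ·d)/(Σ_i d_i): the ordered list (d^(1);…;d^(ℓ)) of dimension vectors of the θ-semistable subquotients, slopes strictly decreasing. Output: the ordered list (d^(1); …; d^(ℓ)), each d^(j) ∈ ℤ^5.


Barcode: M ≅ I[1,1], I[1,2], I[1,5], I[4,5]^2. HN layers by μ_θ (4 steps, strictly decreasing):
  μ^(1)=9; μ^(2)=5; μ^(3)=-1; μ^(4)=-19

((0, 0, 1, 1, 1); (1, 0, 0, 0, 2); (2, 2, 0, 0, 0); (0, 0, 0, 2, 0))


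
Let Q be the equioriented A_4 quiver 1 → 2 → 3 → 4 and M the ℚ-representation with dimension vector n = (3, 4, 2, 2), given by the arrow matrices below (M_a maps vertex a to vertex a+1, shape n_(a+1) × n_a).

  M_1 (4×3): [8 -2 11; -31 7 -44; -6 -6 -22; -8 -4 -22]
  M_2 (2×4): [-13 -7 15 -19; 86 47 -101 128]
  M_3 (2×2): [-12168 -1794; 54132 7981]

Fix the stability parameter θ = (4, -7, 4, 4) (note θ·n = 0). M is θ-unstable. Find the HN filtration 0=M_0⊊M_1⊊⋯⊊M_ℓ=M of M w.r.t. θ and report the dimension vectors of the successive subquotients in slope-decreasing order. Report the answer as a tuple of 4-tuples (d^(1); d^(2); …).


Via rank(M_{q-1}∘⋯∘M_p): M ≅ I[1,1], I[1,3], I[1,4], I[2,2]^2, I[4,4].
μ_θ-semistable layers: μ^(1)=4; μ^(2)=-3/2; μ^(3)=-7

((1, 0, 2, 2); (2, 2, 0, 0); (0, 2, 0, 0))


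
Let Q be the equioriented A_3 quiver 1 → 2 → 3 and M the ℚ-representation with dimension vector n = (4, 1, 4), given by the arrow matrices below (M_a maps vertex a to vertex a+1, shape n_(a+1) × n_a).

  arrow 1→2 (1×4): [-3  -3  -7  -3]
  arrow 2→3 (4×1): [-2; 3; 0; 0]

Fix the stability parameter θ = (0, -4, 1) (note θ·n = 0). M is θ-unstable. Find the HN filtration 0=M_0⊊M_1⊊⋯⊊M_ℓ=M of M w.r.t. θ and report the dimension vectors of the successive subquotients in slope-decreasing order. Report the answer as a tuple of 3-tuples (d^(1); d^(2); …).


Interval decomposition of M: I[1,1]^3, I[1,3], I[3,3]^3.
HN type (ℓ=3): μ^(1)=1; μ^(2)=0; μ^(3)=-2

((0, 0, 4); (3, 0, 0); (1, 1, 0))


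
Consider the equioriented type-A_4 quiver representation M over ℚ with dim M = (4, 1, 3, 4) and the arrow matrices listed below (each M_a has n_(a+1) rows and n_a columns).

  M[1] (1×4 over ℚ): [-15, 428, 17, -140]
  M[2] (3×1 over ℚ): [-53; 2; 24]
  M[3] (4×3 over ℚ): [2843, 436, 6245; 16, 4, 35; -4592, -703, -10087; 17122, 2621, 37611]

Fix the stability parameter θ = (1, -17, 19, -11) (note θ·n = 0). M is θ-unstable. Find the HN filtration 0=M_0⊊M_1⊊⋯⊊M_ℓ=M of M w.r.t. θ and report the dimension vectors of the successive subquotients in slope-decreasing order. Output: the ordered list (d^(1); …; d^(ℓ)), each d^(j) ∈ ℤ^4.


Interval decomposition of M: I[1,1]^3, I[1,4], I[3,4]^2, I[4,4].
HN type (ℓ=4): μ^(1)=4; μ^(2)=1; μ^(3)=-8; μ^(4)=-11

((0, 0, 3, 3); (3, 0, 0, 0); (1, 1, 0, 0); (0, 0, 0, 1))


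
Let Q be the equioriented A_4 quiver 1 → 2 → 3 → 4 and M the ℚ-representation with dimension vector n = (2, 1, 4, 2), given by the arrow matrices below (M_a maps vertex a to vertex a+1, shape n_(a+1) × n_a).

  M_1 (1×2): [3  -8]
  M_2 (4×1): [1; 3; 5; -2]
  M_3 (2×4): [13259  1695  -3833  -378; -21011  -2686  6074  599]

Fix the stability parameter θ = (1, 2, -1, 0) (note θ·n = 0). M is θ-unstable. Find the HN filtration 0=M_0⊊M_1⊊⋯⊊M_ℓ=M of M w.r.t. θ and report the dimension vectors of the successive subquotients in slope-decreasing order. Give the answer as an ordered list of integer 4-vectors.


Via rank(M_{q-1}∘⋯∘M_p): M ≅ I[1,1], I[1,4], I[3,3]^2, I[3,4].
μ_θ-semistable layers: μ^(1)=1; μ^(2)=1/2; μ^(3)=0; μ^(4)=-1

((1, 0, 0, 0); (1, 1, 1, 1); (0, 0, 0, 1); (0, 0, 3, 0))


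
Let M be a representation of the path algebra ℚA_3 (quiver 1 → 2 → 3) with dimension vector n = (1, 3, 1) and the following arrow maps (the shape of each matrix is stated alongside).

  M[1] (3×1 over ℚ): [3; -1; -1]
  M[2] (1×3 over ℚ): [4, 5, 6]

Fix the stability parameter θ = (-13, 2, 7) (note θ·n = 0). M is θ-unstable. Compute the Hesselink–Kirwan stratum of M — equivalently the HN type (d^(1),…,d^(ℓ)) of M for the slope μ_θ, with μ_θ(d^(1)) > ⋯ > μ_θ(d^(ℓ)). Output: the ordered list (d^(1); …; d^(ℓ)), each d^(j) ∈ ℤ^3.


Interval decomposition of M: I[1,3], I[2,2]^2.
HN type (ℓ=3): μ^(1)=7; μ^(2)=2; μ^(3)=-13

((0, 0, 1); (0, 3, 0); (1, 0, 0))


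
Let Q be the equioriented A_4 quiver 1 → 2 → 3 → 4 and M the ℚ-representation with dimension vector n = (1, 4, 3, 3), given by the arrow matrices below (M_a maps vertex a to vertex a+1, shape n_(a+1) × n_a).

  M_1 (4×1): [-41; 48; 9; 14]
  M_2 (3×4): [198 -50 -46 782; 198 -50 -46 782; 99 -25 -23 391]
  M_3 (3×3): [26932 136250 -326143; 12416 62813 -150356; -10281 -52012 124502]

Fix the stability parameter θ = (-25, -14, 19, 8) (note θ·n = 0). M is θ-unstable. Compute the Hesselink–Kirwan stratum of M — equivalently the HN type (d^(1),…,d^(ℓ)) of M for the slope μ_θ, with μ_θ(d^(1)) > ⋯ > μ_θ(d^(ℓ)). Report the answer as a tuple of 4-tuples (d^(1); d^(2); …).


Interval decomposition of M: I[1,4], I[2,2]^3, I[3,4]^2.
HN type (ℓ=3): μ^(1)=27/2; μ^(2)=-14; μ^(3)=-25

((0, 0, 3, 3); (0, 4, 0, 0); (1, 0, 0, 0))


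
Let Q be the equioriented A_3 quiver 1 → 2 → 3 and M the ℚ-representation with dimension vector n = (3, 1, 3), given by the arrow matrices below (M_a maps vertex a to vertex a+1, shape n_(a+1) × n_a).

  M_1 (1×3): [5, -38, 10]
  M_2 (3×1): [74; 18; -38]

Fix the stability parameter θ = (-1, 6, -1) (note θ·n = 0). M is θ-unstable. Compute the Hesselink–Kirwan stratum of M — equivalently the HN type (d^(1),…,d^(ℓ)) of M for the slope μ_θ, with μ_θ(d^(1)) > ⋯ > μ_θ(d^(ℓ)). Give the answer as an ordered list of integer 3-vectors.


Via rank(M_{q-1}∘⋯∘M_p): M ≅ I[1,1]^2, I[1,3], I[3,3]^2.
μ_θ-semistable layers: μ^(1)=5/2; μ^(2)=-1

((0, 1, 1); (3, 0, 2))


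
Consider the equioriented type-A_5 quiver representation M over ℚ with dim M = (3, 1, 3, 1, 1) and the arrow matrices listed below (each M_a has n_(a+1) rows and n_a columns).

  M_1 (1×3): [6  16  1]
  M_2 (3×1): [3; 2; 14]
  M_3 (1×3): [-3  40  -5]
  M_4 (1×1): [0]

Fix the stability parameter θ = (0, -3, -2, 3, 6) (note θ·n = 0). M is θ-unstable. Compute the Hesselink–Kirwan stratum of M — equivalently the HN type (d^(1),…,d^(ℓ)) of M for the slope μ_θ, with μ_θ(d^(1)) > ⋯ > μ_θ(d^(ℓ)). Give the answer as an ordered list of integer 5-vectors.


Interval decomposition of M: I[1,1]^2, I[1,4], I[3,3]^2, I[5,5].
HN type (ℓ=5): μ^(1)=6; μ^(2)=3; μ^(3)=0; μ^(4)=-5/3; μ^(5)=-2

((0, 0, 0, 0, 1); (0, 0, 0, 1, 0); (2, 0, 0, 0, 0); (1, 1, 1, 0, 0); (0, 0, 2, 0, 0))


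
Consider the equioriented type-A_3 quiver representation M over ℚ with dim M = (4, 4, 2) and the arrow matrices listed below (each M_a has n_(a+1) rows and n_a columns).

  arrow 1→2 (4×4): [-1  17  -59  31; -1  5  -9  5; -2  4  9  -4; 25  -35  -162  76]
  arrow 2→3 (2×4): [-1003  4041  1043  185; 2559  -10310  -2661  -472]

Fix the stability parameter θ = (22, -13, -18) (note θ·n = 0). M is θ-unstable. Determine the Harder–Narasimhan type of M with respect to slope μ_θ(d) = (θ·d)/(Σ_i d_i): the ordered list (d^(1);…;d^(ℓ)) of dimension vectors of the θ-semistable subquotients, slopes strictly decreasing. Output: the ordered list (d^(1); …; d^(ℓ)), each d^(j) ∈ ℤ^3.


Barcode: M ≅ I[1,1], I[1,2], I[1,3]^2, I[2,2]. HN layers by μ_θ (4 steps, strictly decreasing):
  μ^(1)=22; μ^(2)=9/2; μ^(3)=-3; μ^(4)=-13

((1, 0, 0); (1, 1, 0); (2, 2, 2); (0, 1, 0))


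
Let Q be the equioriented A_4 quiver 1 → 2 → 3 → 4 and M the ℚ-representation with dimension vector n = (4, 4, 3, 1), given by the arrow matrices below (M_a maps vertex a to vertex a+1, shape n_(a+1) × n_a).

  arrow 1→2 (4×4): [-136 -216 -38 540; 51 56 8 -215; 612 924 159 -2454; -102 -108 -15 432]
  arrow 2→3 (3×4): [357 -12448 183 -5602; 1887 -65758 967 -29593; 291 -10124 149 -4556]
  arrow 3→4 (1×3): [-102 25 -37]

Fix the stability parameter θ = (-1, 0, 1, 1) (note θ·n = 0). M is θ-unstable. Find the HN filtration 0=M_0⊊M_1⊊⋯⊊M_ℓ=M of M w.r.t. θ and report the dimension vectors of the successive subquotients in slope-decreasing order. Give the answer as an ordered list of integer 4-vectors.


Barcode: M ≅ I[1,1]^2, I[1,2], I[1,4], I[2,2], I[2,3], I[3,3]. HN layers by μ_θ (3 steps, strictly decreasing):
  μ^(1)=1; μ^(2)=0; μ^(3)=-1

((0, 0, 3, 1); (0, 4, 0, 0); (4, 0, 0, 0))


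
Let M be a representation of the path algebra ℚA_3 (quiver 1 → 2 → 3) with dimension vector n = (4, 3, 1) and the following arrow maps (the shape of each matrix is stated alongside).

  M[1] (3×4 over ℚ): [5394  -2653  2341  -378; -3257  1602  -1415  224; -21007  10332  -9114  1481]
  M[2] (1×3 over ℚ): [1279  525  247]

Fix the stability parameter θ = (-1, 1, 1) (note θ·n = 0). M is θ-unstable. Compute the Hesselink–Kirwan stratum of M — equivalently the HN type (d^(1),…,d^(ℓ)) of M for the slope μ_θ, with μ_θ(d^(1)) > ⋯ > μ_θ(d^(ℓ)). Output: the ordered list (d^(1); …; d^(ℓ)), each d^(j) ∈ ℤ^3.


Via rank(M_{q-1}∘⋯∘M_p): M ≅ I[1,1], I[1,2]^2, I[1,3].
μ_θ-semistable layers: μ^(1)=1; μ^(2)=-1

((0, 3, 1); (4, 0, 0))


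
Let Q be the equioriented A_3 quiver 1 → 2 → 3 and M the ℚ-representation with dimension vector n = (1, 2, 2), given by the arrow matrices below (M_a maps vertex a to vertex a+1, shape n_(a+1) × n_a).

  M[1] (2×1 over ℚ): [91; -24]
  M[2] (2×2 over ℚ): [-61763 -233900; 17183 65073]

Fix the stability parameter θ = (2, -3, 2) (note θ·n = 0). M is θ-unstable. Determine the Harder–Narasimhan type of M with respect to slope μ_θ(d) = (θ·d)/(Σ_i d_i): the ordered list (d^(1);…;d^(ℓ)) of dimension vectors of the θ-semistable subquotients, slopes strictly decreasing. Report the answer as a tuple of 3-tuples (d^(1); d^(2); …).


Barcode: M ≅ I[1,3], I[2,3]. HN layers by μ_θ (3 steps, strictly decreasing):
  μ^(1)=2; μ^(2)=-1/2; μ^(3)=-3

((0, 0, 2); (1, 1, 0); (0, 1, 0))


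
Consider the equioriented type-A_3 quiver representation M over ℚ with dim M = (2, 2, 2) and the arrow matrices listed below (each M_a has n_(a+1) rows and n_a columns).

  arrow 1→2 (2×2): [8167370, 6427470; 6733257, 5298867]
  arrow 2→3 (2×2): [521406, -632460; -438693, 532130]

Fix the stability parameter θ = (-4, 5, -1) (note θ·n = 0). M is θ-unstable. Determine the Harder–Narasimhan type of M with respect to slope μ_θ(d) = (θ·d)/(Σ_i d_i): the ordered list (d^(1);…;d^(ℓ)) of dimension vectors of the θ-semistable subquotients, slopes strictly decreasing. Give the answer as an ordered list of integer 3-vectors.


Interval decomposition of M: I[1,1], I[1,2], I[2,3], I[3,3].
HN type (ℓ=4): μ^(1)=5; μ^(2)=2; μ^(3)=-1; μ^(4)=-4

((0, 1, 0); (0, 1, 1); (0, 0, 1); (2, 0, 0))


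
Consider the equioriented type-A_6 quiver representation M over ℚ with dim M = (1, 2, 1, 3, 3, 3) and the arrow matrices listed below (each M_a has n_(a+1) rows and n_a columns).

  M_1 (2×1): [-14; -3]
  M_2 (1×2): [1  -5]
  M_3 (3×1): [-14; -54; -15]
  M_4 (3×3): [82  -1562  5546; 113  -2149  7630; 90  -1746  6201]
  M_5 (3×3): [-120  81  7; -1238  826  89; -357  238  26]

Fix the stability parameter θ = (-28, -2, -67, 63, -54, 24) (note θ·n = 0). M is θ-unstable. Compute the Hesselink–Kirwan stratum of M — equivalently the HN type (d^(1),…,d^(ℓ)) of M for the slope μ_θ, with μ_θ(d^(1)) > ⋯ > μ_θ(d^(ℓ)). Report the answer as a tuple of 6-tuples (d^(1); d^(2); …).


Barcode: M ≅ I[1,6], I[2,2], I[4,4], I[4,6], I[5,6]. HN layers by μ_θ (6 steps, strictly decreasing):
  μ^(1)=63; μ^(2)=24; μ^(3)=9/2; μ^(4)=-2; μ^(5)=-97/3; μ^(6)=-54

((0, 0, 0, 1, 0, 0); (0, 0, 0, 0, 0, 3); (0, 0, 0, 2, 2, 0); (0, 1, 0, 0, 0, 0); (1, 1, 1, 0, 0, 0); (0, 0, 0, 0, 1, 0))


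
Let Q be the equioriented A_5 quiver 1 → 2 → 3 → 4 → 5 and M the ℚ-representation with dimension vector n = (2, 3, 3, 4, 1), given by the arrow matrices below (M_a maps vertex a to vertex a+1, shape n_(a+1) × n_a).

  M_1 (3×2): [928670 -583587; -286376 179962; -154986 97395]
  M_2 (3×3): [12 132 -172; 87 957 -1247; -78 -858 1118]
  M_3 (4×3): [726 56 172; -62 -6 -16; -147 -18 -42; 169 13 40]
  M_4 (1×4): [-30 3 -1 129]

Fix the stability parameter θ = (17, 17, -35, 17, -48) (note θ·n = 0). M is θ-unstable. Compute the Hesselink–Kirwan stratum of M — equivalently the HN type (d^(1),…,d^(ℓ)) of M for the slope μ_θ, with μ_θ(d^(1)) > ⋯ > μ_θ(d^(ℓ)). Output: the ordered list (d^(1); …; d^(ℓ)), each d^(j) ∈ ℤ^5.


Barcode: M ≅ I[1,2]^2, I[2,5], I[3,3], I[3,4], I[4,4]^2. HN layers by μ_θ (3 steps, strictly decreasing):
  μ^(1)=17; μ^(2)=-49/4; μ^(3)=-35

((2, 2, 0, 3, 0); (0, 1, 1, 1, 1); (0, 0, 2, 0, 0))


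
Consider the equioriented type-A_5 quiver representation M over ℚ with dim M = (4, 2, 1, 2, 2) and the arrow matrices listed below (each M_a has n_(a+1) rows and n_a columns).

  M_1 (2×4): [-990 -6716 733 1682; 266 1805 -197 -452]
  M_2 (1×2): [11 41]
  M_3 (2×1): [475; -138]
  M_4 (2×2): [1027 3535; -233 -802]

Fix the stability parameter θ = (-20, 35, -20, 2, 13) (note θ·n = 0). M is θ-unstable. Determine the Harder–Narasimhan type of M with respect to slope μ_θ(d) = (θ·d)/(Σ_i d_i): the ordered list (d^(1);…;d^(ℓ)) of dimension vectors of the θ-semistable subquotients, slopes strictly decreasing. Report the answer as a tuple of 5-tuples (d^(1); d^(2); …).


Interval decomposition of M: I[1,1]^2, I[1,2], I[1,5], I[4,5].
HN type (ℓ=5): μ^(1)=35; μ^(2)=13; μ^(3)=17/3; μ^(4)=2; μ^(5)=-20

((0, 1, 0, 0, 0); (0, 0, 0, 0, 2); (0, 1, 1, 1, 0); (0, 0, 0, 1, 0); (4, 0, 0, 0, 0))


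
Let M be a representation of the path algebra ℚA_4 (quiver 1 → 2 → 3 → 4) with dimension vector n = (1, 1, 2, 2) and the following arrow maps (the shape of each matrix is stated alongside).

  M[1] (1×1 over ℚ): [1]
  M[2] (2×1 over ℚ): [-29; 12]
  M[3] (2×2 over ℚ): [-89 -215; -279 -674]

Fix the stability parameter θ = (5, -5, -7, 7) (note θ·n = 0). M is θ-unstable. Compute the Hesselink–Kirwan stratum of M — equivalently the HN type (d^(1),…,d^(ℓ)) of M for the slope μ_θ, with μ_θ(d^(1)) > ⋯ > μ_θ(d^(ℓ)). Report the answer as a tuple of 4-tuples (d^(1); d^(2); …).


Barcode: M ≅ I[1,4], I[3,4]. HN layers by μ_θ (3 steps, strictly decreasing):
  μ^(1)=7; μ^(2)=-7/3; μ^(3)=-7

((0, 0, 0, 2); (1, 1, 1, 0); (0, 0, 1, 0))


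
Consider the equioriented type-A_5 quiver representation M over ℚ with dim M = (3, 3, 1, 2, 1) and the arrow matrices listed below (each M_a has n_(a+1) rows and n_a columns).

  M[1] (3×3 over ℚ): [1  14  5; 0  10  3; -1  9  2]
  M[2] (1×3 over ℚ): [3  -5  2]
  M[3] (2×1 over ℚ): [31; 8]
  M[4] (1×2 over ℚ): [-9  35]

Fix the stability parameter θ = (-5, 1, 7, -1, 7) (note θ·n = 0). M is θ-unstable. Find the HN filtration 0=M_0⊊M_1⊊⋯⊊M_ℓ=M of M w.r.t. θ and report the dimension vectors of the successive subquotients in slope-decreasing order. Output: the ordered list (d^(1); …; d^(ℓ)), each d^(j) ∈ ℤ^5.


Barcode: M ≅ I[1,2]^2, I[1,5], I[4,4]. HN layers by μ_θ (5 steps, strictly decreasing):
  μ^(1)=7; μ^(2)=3; μ^(3)=1; μ^(4)=-1; μ^(5)=-5

((0, 0, 0, 0, 1); (0, 0, 1, 1, 0); (0, 3, 0, 0, 0); (0, 0, 0, 1, 0); (3, 0, 0, 0, 0))


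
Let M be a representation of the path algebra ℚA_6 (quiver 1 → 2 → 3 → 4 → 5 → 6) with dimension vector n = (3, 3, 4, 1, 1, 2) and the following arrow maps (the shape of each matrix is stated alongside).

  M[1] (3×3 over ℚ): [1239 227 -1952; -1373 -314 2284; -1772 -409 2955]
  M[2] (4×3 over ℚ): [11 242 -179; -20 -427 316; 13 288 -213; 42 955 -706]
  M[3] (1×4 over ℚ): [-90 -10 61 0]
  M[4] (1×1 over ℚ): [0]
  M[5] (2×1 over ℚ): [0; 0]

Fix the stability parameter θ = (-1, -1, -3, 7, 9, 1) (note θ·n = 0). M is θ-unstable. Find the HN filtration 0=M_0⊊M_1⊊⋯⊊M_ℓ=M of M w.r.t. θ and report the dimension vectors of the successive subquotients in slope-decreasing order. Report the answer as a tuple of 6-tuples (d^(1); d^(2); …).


Barcode: M ≅ I[1,2], I[1,3], I[1,4], I[3,3]^2, I[5,5], I[6,6]^2. HN layers by μ_θ (6 steps, strictly decreasing):
  μ^(1)=9; μ^(2)=7; μ^(3)=1; μ^(4)=-1; μ^(5)=-5/3; μ^(6)=-3

((0, 0, 0, 0, 1, 0); (0, 0, 0, 1, 0, 0); (0, 0, 0, 0, 0, 2); (1, 1, 0, 0, 0, 0); (2, 2, 2, 0, 0, 0); (0, 0, 2, 0, 0, 0))


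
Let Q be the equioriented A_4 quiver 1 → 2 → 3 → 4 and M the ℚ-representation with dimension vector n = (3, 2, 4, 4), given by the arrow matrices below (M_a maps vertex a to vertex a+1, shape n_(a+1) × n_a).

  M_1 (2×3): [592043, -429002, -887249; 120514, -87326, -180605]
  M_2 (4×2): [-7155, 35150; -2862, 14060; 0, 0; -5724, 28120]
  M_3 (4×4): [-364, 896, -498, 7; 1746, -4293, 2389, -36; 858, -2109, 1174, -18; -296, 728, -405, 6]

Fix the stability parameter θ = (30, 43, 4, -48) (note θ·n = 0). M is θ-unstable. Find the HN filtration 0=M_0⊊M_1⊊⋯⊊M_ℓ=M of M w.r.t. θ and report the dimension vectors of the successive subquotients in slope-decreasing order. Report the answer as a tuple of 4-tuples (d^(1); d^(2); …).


Via rank(M_{q-1}∘⋯∘M_p): M ≅ I[1,1], I[1,2], I[1,3], I[3,4]^3, I[4,4].
μ_θ-semistable layers: μ^(1)=43; μ^(2)=30; μ^(3)=77/3; μ^(4)=-22; μ^(5)=-48

((0, 1, 0, 0); (2, 0, 0, 0); (1, 1, 1, 0); (0, 0, 3, 3); (0, 0, 0, 1))
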